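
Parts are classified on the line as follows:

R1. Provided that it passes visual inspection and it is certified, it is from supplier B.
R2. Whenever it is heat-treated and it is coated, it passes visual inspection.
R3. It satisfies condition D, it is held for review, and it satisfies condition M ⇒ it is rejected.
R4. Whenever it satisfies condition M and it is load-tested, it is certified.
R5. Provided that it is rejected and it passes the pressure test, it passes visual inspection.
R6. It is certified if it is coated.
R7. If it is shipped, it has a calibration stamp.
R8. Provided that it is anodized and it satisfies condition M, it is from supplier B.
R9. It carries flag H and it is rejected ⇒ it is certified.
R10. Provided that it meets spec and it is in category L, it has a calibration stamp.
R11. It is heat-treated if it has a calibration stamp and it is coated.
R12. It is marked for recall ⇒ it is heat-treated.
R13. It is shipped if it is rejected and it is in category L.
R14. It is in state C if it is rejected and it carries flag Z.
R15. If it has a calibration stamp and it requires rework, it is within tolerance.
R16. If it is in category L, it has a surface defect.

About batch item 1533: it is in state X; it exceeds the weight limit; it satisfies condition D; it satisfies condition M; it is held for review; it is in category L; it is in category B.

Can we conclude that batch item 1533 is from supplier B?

Forward chaining from the given facts derives: is rejected, is shipped, has a surface defect, has a calibration stamp.
Rules concluding "it is from supplier B": R1 needs "it passes visual inspection"; R8 needs "it is anodized" — none of these are established.

No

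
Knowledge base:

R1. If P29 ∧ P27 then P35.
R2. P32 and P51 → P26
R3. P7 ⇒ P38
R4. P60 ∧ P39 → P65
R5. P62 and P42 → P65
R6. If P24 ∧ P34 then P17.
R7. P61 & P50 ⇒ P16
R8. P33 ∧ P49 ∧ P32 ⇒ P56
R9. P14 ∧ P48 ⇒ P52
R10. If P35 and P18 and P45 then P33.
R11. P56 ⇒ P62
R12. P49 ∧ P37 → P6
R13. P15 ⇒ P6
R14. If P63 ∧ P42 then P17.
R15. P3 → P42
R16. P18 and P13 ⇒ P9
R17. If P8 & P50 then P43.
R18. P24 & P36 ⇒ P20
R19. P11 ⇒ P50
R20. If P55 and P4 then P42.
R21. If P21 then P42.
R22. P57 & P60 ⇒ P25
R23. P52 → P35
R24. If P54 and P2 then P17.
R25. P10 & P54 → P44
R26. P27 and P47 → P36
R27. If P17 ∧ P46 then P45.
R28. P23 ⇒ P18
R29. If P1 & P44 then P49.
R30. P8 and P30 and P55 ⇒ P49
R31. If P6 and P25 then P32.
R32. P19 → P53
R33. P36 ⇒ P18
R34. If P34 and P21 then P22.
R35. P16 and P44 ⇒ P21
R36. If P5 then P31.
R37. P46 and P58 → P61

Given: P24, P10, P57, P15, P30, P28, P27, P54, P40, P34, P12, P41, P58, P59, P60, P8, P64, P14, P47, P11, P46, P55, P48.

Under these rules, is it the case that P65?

P17  (by R6: P24, P34)
P52  (by R9: P14, P48)
P6  (by R13: P15)
P50  (by R19: P11)
P25  (by R22: P57, P60)
P35  (by R23: P52)
P44  (by R25: P10, P54)
P36  (by R26: P27, P47)
P45  (by R27: P17, P46)
P49  (by R30: P8, P30, P55)
P32  (by R31: P6, P25)
P18  (by R33: P36)
P61  (by R37: P46, P58)
P16  (by R7: P61, P50)
P33  (by R10: P35, P18, P45)
P21  (by R35: P16, P44)
P56  (by R8: P33, P49, P32)
P62  (by R11: P56)
P42  (by R21: P21)
P65  (by R5: P62, P42)

Yes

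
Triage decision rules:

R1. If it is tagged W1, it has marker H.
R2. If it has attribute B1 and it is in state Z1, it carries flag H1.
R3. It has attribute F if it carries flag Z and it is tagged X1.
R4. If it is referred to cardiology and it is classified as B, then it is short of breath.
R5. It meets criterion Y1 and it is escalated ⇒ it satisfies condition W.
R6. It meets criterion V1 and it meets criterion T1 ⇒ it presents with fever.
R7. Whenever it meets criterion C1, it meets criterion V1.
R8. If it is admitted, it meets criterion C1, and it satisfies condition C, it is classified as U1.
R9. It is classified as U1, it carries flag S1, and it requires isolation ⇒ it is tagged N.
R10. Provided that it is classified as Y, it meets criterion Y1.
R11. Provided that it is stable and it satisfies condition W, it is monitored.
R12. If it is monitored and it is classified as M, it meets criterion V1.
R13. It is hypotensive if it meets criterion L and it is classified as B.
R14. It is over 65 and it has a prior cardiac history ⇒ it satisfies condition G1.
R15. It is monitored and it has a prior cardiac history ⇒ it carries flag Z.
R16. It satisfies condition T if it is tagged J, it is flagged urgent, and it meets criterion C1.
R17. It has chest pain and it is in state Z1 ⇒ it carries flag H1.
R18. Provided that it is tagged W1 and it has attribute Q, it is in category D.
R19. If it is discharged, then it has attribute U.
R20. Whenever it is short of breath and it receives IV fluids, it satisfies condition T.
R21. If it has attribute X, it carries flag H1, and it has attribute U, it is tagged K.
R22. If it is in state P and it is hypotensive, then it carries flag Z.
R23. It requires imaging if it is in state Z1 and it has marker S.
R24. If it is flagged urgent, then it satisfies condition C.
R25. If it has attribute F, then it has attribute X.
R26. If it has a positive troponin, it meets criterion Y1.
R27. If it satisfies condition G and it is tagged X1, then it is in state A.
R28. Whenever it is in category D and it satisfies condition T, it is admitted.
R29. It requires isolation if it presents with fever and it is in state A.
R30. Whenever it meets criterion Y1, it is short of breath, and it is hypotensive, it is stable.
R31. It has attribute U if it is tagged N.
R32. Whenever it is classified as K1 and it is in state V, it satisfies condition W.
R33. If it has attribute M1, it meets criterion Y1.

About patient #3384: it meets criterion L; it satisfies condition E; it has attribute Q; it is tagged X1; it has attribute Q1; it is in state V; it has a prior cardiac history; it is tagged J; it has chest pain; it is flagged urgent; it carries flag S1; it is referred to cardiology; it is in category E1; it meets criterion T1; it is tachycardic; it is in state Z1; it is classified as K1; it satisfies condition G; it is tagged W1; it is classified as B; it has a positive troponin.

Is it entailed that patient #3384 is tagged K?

Forward chaining from the given facts derives: has marker H, is short of breath, is hypotensive, carries flag H1, is in category D, satisfies condition C, meets criterion Y1, is in state A, is stable, satisfies condition W, is monitored, carries flag Z, has attribute F, has attribute X.
The only rule concluding "it is tagged K" is R21, which needs "it has attribute U"; that is never established.

No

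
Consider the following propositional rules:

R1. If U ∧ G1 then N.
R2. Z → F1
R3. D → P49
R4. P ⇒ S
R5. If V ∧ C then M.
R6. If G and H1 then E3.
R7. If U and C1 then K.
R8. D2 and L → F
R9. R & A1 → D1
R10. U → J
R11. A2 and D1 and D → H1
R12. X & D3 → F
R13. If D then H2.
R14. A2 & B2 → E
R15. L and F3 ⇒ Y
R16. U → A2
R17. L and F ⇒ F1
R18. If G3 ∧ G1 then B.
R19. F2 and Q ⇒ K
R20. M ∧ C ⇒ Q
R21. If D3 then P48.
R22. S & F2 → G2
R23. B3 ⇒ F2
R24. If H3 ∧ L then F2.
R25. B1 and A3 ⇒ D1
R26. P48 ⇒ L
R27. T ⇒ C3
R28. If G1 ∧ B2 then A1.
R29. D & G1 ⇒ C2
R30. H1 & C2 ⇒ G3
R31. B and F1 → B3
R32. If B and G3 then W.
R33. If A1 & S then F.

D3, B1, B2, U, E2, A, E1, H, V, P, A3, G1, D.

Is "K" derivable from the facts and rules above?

Forward chaining from the given facts derives: N, P49, S, J, H2, A2, P48, D1, L, A1, C2, F, H1, E, F1, G3, B, B3, W, F2, G2.
Rules concluding K: R7 needs C1; R19 needs Q — none of these are established.

No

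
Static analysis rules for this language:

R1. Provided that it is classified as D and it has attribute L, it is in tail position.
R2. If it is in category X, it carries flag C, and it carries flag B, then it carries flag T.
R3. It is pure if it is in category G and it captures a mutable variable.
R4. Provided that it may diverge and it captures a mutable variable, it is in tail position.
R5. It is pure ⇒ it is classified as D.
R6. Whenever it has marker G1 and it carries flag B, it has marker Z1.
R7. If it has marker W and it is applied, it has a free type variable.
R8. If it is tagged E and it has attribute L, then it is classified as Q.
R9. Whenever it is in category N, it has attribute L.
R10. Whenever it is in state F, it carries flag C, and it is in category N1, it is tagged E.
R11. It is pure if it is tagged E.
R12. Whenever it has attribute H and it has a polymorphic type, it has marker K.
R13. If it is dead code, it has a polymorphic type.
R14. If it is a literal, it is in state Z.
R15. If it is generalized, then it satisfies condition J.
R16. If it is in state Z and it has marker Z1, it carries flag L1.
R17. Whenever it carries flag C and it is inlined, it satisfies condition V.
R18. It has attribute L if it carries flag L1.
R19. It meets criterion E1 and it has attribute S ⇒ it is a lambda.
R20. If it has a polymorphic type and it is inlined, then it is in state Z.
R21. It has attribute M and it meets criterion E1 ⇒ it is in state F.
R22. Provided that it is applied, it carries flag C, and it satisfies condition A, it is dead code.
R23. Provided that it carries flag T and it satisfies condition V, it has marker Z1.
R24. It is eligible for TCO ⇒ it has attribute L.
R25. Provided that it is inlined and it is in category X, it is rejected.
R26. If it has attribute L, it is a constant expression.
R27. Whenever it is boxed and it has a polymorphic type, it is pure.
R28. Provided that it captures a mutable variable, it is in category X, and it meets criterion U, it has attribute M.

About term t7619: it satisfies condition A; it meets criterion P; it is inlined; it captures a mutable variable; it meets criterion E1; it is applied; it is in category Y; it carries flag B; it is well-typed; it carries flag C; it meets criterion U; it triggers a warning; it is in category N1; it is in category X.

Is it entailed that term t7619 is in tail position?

By R2 (it is in category X, it carries flag C, it carries flag B): it carries flag T.
By R17 (it carries flag C, it is inlined): it satisfies condition V.
By R22 (it is applied, it carries flag C, it satisfies condition A): it is dead code.
By R23 (it carries flag T, it satisfies condition V): it has marker Z1.
By R28 (it captures a mutable variable, it is in category X, it meets criterion U): it has attribute M.
By R13 (it is dead code): it has a polymorphic type.
By R20 (it has a polymorphic type, it is inlined): it is in state Z.
By R21 (it has attribute M, it meets criterion E1): it is in state F.
By R10 (it is in state F, it carries flag C, it is in category N1): it is tagged E.
By R11 (it is tagged E): it is pure.
By R16 (it is in state Z, it has marker Z1): it carries flag L1.
By R18 (it carries flag L1): it has attribute L.
By R5 (it is pure): it is classified as D.
By R1 (it is classified as D, it has attribute L): it is in tail position.

Yes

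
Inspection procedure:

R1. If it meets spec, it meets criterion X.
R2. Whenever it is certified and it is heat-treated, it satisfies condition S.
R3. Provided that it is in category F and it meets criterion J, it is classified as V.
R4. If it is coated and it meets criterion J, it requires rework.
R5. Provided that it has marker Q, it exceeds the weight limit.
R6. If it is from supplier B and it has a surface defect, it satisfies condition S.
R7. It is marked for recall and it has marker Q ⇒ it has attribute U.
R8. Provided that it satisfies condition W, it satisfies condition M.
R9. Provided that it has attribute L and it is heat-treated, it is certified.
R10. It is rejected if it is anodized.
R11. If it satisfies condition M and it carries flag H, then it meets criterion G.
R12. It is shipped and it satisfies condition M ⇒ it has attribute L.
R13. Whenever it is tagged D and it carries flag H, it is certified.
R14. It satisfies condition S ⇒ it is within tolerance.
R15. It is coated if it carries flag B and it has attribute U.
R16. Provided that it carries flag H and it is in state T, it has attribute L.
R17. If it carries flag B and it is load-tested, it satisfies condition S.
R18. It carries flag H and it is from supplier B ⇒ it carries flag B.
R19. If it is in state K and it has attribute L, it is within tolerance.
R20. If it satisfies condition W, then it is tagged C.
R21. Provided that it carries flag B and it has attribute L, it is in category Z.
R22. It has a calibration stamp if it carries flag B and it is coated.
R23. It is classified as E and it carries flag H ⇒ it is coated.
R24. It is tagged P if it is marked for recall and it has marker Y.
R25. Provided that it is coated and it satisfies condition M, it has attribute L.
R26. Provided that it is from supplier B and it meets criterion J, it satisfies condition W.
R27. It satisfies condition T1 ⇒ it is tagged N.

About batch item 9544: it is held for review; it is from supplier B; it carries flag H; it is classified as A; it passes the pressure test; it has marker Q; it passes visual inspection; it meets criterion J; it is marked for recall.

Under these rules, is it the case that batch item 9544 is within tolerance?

Forward chaining from the given facts derives: exceeds the weight limit, has attribute U, carries flag B, satisfies condition W, satisfies condition M, meets criterion G, is coated, is tagged C, has a calibration stamp, has attribute L, requires rework, is in category Z.
Rules concluding "it is within tolerance": R14 needs "it satisfies condition S"; R19 needs "it is in state K" — none of these are established.

No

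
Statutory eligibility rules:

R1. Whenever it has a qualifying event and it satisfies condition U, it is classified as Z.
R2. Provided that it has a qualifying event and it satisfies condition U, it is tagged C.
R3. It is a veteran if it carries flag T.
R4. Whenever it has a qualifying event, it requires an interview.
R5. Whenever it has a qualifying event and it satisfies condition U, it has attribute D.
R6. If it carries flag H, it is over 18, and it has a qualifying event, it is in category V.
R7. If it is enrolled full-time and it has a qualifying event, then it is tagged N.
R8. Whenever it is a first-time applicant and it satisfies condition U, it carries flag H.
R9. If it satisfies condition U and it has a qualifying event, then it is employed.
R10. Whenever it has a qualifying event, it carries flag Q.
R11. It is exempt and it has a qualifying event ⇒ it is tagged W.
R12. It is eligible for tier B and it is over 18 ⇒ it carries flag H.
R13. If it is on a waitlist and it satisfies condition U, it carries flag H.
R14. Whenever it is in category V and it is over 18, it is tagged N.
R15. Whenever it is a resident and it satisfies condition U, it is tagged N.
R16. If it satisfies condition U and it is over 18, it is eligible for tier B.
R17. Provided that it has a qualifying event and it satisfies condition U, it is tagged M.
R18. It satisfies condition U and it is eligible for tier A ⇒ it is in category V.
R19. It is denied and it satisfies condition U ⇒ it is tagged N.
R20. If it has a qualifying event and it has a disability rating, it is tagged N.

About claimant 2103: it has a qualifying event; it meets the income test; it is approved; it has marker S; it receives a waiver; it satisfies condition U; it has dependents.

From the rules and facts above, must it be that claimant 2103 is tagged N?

No

Forward chaining from the given facts derives: is classified as Z, is tagged C, requires an interview, has attribute D, is employed, carries flag Q, is tagged M.
Rules concluding "it is tagged N": R7 needs "it is enrolled full-time"; R14 needs "it is in category V"; R15 needs "it is a resident"; R19 needs "it is denied"; R20 needs "it has a disability rating" — none of these are established.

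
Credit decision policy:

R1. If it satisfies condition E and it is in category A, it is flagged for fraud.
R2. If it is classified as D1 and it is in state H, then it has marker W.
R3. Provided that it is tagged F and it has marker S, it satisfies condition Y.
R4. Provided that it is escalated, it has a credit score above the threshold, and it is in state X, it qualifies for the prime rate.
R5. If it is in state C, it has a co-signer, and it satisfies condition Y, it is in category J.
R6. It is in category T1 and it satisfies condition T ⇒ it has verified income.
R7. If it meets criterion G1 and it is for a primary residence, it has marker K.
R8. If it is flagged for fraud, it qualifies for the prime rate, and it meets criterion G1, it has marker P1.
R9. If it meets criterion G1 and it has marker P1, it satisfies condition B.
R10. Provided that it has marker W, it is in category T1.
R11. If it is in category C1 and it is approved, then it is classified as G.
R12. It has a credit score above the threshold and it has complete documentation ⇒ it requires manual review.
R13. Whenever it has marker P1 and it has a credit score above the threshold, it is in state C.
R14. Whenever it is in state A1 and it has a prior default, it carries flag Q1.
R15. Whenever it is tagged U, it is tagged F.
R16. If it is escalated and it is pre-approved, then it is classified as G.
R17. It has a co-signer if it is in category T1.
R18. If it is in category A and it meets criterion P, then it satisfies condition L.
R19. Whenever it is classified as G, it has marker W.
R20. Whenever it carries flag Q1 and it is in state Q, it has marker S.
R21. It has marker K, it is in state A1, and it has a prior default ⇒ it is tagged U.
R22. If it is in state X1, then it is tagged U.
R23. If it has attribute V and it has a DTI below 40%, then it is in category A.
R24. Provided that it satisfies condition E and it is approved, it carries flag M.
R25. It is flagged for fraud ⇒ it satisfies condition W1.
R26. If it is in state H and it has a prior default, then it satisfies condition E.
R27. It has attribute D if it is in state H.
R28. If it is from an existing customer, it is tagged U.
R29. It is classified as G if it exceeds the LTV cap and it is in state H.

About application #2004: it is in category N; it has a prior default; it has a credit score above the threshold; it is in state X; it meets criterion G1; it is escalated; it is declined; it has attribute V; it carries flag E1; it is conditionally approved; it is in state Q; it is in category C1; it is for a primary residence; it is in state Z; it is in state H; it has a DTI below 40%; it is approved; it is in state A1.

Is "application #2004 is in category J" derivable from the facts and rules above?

By R4 (it is escalated, it has a credit score above the threshold, it is in state X): it qualifies for the prime rate.
By R7 (it meets criterion G1, it is for a primary residence): it has marker K.
By R11 (it is in category C1, it is approved): it is classified as G.
By R14 (it is in state A1, it has a prior default): it carries flag Q1.
By R19 (it is classified as G): it has marker W.
By R20 (it carries flag Q1, it is in state Q): it has marker S.
By R21 (it has marker K, it is in state A1, it has a prior default): it is tagged U.
By R23 (it has attribute V, it has a DTI below 40%): it is in category A.
By R26 (it is in state H, it has a prior default): it satisfies condition E.
By R1 (it satisfies condition E, it is in category A): it is flagged for fraud.
By R8 (it is flagged for fraud, it qualifies for the prime rate, it meets criterion G1): it has marker P1.
By R10 (it has marker W): it is in category T1.
By R13 (it has marker P1, it has a credit score above the threshold): it is in state C.
By R15 (it is tagged U): it is tagged F.
By R17 (it is in category T1): it has a co-signer.
By R3 (it is tagged F, it has marker S): it satisfies condition Y.
By R5 (it is in state C, it has a co-signer, it satisfies condition Y): it is in category J.

Yes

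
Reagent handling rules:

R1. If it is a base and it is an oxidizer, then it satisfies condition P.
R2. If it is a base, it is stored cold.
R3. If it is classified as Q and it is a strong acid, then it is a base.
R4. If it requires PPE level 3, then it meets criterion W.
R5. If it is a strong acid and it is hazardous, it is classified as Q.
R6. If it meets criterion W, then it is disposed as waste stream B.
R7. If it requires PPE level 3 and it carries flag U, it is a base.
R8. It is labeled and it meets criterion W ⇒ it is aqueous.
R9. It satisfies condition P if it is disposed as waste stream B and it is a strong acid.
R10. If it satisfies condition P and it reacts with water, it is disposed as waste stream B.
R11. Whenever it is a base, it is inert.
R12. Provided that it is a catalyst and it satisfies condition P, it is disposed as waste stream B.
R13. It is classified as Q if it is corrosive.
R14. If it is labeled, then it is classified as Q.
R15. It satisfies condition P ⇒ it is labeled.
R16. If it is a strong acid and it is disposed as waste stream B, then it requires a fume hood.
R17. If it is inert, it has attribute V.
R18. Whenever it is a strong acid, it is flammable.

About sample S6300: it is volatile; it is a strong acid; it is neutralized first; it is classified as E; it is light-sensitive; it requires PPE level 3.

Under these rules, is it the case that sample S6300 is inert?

Yes

By R4 (it requires PPE level 3): it meets criterion W.
By R6 (it meets criterion W): it is disposed as waste stream B.
By R9 (it is disposed as waste stream B, it is a strong acid): it satisfies condition P.
By R15 (it satisfies condition P): it is labeled.
By R14 (it is labeled): it is classified as Q.
By R3 (it is classified as Q, it is a strong acid): it is a base.
By R11 (it is a base): it is inert.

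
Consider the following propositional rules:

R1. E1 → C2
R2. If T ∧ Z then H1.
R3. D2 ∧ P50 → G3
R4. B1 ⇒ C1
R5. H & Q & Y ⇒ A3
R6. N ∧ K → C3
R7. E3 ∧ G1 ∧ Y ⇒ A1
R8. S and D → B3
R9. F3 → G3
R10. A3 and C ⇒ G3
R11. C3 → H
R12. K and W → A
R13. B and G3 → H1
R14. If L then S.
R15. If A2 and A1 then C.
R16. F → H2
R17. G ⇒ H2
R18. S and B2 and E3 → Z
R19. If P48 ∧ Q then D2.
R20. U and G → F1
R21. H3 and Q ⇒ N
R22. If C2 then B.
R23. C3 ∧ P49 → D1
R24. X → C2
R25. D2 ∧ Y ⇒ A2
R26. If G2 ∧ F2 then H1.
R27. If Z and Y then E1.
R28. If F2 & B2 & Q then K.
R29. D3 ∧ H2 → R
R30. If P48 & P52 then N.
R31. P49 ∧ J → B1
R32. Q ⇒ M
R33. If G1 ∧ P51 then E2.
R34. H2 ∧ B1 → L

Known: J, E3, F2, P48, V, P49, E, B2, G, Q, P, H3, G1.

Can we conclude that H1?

No

Forward chaining from the given facts derives: H2, D2, N, K, B1, M, L, C1, C3, H, S, Z, D1.
Rules concluding H1: R2 needs T; R13 needs B; R26 needs G2 — none of these are established.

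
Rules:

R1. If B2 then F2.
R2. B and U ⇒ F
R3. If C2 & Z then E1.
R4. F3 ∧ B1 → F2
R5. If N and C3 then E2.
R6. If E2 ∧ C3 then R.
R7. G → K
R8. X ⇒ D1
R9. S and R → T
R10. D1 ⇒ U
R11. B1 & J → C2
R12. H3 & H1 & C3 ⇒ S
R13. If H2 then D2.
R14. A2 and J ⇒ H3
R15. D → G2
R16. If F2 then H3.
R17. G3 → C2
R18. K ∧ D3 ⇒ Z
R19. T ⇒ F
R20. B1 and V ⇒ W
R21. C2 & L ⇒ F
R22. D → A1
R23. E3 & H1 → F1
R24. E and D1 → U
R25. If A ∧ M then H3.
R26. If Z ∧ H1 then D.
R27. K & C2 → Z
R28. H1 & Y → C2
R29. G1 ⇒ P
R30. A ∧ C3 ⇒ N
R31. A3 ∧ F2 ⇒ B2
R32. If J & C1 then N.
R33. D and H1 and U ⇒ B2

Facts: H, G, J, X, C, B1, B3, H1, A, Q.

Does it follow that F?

No

Forward chaining from the given facts derives: K, D1, U, C2, Z, E1, D, B2, F2, G2, H3, A1.
Rules concluding F: R2 needs B; R19 needs T; R21 needs L — none of these are established.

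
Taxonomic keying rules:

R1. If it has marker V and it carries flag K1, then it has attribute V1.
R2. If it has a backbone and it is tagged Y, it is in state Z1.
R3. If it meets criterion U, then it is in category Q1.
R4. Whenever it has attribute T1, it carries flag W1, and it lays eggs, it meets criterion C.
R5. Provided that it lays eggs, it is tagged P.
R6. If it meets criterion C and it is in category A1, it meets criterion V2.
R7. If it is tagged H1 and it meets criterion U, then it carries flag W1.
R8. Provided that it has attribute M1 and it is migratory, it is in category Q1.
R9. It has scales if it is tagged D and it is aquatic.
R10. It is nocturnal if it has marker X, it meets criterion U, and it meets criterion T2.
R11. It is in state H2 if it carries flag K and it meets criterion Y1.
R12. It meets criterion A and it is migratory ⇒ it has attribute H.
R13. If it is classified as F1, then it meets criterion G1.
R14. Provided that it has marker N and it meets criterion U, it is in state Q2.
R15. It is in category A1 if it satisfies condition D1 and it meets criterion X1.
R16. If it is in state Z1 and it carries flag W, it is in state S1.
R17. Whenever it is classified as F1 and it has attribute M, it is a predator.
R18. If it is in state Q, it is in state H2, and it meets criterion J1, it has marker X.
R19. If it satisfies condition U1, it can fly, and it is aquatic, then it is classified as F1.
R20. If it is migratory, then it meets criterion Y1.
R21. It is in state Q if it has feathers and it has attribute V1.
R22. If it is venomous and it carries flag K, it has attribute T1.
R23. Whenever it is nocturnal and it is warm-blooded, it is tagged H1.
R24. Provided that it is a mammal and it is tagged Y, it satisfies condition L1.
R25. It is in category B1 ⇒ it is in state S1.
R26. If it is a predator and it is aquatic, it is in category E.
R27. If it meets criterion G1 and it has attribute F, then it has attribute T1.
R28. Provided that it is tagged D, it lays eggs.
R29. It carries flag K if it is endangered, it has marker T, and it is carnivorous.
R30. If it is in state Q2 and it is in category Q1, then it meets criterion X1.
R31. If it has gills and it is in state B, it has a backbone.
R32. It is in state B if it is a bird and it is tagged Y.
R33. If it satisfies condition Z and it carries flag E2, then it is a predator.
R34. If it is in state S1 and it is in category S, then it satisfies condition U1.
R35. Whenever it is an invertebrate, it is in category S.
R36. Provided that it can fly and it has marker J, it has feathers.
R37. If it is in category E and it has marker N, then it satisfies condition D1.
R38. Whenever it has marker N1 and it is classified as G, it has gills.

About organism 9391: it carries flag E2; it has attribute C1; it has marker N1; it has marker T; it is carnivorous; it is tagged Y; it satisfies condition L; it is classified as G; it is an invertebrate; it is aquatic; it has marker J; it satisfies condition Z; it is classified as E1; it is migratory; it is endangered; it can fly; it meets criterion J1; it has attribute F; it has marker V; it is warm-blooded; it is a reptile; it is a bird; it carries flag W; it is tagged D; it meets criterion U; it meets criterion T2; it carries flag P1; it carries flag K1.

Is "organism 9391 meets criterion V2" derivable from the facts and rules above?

Forward chaining from the given facts derives: has attribute V1, is in category Q1, has scales, meets criterion Y1, lays eggs, carries flag K, is in state B, is a predator, is in category S, has feathers, has gills, is tagged P, is in state H2, is in state Q, is in category E, has a backbone, is in state Z1, is in state S1, has marker X, satisfies condition U1, is nocturnal, is classified as F1, is tagged H1, carries flag W1, meets criterion G1, has attribute T1, meets criterion C.
The only rule concluding "it meets criterion V2" is R6, which needs "it is in category A1"; that is never established.

No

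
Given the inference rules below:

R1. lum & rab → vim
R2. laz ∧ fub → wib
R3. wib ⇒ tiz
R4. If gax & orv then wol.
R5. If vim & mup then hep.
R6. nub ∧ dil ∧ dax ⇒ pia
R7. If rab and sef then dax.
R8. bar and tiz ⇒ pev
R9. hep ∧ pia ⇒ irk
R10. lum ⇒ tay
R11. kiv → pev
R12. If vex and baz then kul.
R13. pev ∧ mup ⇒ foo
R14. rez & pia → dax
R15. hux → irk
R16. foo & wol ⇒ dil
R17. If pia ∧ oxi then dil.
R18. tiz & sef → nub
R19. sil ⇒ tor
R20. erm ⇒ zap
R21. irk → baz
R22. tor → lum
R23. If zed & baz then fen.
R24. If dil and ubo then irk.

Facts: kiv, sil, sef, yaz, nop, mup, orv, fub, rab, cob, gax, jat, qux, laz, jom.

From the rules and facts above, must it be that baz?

Yes

wib  (by R2: laz, fub)
tiz  (by R3: wib)
wol  (by R4: gax, orv)
dax  (by R7: rab, sef)
pev  (by R11: kiv)
foo  (by R13: pev, mup)
dil  (by R16: foo, wol)
nub  (by R18: tiz, sef)
tor  (by R19: sil)
lum  (by R22: tor)
vim  (by R1: lum, rab)
hep  (by R5: vim, mup)
pia  (by R6: nub, dil, dax)
irk  (by R9: hep, pia)
baz  (by R21: irk)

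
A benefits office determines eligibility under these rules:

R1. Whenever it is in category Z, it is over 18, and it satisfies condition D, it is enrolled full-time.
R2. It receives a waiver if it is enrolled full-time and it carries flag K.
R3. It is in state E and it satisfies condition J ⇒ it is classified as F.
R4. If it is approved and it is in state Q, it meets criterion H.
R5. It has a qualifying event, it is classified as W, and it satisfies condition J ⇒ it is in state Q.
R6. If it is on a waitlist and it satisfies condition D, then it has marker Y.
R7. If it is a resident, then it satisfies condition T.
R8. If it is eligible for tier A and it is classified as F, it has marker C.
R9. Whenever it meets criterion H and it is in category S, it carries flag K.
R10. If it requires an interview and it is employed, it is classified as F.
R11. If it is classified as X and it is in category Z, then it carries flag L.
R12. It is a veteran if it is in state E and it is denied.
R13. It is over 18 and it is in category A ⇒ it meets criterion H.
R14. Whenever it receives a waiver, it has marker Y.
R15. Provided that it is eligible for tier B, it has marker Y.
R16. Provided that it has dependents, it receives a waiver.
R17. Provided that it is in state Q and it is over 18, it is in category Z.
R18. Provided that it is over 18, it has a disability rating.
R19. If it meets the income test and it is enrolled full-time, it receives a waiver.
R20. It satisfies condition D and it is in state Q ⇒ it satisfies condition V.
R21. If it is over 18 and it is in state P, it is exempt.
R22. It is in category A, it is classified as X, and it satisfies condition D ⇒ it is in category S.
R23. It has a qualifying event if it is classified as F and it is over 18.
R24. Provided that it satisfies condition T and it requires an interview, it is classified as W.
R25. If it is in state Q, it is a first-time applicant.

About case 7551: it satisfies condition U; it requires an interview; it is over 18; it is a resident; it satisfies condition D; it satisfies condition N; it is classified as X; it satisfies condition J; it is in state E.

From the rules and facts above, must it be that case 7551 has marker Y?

Forward chaining from the given facts derives: is classified as F, satisfies condition T, has a disability rating, has a qualifying event, is classified as W, is in state Q, is in category Z, satisfies condition V, is a first-time applicant, is enrolled full-time, carries flag L.
Rules concluding "it has marker Y": R6 needs "it is on a waitlist"; R14 needs "it receives a waiver"; R15 needs "it is eligible for tier B" — none of these are established.

No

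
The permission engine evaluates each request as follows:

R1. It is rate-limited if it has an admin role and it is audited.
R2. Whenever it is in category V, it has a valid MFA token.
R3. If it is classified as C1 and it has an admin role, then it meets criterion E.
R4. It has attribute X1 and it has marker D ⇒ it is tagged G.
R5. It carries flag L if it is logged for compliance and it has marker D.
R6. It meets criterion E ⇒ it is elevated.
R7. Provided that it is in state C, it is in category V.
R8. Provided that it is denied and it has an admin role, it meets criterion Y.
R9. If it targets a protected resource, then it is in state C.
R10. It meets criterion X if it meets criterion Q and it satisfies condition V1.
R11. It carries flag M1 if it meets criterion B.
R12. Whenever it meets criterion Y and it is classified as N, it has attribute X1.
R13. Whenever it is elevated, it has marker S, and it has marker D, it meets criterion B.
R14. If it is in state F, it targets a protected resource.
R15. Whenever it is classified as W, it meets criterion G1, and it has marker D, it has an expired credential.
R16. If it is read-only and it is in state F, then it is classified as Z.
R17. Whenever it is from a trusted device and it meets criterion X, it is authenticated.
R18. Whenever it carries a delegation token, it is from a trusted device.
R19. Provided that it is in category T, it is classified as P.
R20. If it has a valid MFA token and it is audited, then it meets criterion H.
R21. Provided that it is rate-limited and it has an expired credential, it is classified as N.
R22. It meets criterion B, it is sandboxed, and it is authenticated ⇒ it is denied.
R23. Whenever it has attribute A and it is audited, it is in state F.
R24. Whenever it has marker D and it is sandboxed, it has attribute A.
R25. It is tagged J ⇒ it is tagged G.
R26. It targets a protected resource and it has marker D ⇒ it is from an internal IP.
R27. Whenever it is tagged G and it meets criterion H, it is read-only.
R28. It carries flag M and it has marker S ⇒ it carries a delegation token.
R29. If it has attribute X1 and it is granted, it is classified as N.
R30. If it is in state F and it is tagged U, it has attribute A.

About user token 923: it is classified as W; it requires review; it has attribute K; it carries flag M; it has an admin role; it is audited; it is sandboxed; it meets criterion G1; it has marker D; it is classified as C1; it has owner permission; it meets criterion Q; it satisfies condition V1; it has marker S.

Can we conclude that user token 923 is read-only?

Yes

By R1 (it has an admin role, it is audited): it is rate-limited.
By R3 (it is classified as C1, it has an admin role): it meets criterion E.
By R6 (it meets criterion E): it is elevated.
By R10 (it meets criterion Q, it satisfies condition V1): it meets criterion X.
By R13 (it is elevated, it has marker S, it has marker D): it meets criterion B.
By R15 (it is classified as W, it meets criterion G1, it has marker D): it has an expired credential.
By R21 (it is rate-limited, it has an expired credential): it is classified as N.
By R24 (it has marker D, it is sandboxed): it has attribute A.
By R28 (it carries flag M, it has marker S): it carries a delegation token.
By R18 (it carries a delegation token): it is from a trusted device.
By R23 (it has attribute A, it is audited): it is in state F.
By R14 (it is in state F): it targets a protected resource.
By R17 (it is from a trusted device, it meets criterion X): it is authenticated.
By R22 (it meets criterion B, it is sandboxed, it is authenticated): it is denied.
By R8 (it is denied, it has an admin role): it meets criterion Y.
By R9 (it targets a protected resource): it is in state C.
By R12 (it meets criterion Y, it is classified as N): it has attribute X1.
By R4 (it has attribute X1, it has marker D): it is tagged G.
By R7 (it is in state C): it is in category V.
By R2 (it is in category V): it has a valid MFA token.
By R20 (it has a valid MFA token, it is audited): it meets criterion H.
By R27 (it is tagged G, it meets criterion H): it is read-only.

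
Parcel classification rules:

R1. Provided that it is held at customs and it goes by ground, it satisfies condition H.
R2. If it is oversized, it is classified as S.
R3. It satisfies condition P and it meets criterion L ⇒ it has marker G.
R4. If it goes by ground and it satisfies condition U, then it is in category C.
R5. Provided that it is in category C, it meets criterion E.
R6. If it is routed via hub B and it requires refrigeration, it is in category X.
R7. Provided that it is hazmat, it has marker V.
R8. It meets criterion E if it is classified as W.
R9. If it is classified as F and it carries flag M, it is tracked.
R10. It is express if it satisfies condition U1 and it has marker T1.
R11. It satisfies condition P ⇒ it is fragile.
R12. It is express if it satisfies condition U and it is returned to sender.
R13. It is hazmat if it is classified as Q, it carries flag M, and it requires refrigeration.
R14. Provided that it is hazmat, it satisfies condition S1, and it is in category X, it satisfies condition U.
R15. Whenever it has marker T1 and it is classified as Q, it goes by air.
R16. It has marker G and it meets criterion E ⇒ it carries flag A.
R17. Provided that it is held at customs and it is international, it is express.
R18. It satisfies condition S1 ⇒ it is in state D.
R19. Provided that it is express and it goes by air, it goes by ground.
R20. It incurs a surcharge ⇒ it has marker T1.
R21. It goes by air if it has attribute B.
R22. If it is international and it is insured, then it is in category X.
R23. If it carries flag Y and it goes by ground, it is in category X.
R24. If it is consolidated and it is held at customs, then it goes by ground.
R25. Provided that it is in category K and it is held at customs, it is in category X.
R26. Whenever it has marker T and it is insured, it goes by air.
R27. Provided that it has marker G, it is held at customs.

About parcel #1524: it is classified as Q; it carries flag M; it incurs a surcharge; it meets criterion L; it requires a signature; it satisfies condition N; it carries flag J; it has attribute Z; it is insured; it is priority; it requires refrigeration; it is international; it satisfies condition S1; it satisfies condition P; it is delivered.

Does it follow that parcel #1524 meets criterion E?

Yes

By R3 (it satisfies condition P, it meets criterion L): it has marker G.
By R13 (it is classified as Q, it carries flag M, it requires refrigeration): it is hazmat.
By R20 (it incurs a surcharge): it has marker T1.
By R22 (it is international, it is insured): it is in category X.
By R27 (it has marker G): it is held at customs.
By R14 (it is hazmat, it satisfies condition S1, it is in category X): it satisfies condition U.
By R15 (it has marker T1, it is classified as Q): it goes by air.
By R17 (it is held at customs, it is international): it is express.
By R19 (it is express, it goes by air): it goes by ground.
By R4 (it goes by ground, it satisfies condition U): it is in category C.
By R5 (it is in category C): it meets criterion E.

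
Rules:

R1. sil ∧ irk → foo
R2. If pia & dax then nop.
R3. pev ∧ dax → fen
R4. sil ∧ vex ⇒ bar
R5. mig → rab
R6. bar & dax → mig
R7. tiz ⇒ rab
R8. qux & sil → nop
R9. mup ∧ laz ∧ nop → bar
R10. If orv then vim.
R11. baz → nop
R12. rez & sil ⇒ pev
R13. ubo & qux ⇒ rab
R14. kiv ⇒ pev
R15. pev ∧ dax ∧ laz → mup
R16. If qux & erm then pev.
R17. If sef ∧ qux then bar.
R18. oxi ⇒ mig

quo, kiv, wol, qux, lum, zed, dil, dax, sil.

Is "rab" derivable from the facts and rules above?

Forward chaining from the given facts derives: nop, pev, fen.
Rules concluding rab: R5 needs mig; R7 needs tiz; R13 needs ubo — none of these are established.

No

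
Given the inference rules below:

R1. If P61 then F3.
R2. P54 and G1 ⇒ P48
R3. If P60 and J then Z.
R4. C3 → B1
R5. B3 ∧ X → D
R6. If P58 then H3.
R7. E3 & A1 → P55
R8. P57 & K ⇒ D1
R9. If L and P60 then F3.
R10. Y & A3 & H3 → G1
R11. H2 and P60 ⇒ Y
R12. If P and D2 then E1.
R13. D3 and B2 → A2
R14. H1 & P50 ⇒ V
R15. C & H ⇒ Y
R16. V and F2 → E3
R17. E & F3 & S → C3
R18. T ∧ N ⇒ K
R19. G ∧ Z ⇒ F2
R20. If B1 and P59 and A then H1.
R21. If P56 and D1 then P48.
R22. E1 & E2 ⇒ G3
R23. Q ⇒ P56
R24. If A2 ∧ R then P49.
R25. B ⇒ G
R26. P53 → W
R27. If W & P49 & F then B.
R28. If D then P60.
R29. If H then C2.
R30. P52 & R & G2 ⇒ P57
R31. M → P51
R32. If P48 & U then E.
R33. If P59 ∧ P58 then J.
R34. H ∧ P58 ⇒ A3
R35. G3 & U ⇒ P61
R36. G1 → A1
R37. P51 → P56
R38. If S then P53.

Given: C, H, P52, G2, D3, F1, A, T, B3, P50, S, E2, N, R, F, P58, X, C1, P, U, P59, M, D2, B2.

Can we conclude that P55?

D  (by R5: B3, X)
H3  (by R6: P58)
E1  (by R12: P, D2)
A2  (by R13: D3, B2)
Y  (by R15: C, H)
K  (by R18: T, N)
G3  (by R22: E1, E2)
P49  (by R24: A2, R)
P60  (by R28: D)
P57  (by R30: P52, R, G2)
P51  (by R31: M)
J  (by R33: P59, P58)
A3  (by R34: H, P58)
P61  (by R35: G3, U)
P56  (by R37: P51)
P53  (by R38: S)
F3  (by R1: P61)
Z  (by R3: P60, J)
D1  (by R8: P57, K)
G1  (by R10: Y, A3, H3)
P48  (by R21: P56, D1)
W  (by R26: P53)
B  (by R27: W, P49, F)
E  (by R32: P48, U)
A1  (by R36: G1)
C3  (by R17: E, F3, S)
G  (by R25: B)
B1  (by R4: C3)
F2  (by R19: G, Z)
H1  (by R20: B1, P59, A)
V  (by R14: H1, P50)
E3  (by R16: V, F2)
P55  (by R7: E3, A1)

Yes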